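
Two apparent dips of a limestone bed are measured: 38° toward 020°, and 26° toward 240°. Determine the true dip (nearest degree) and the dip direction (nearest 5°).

true dip 62°, dip direction 315°

Represent each trace as a vector plunging at its apparent dip toward its trend (east-north-up frame): v₁ = (0.270, 0.740, -0.616), v₂ = (-0.778, -0.449, -0.438).
n = v₁ × v₂ = (-0.601, 0.597, 0.455) (taken with n_z > 0).
True dip = arccos(n_z / |n|) = arccos(0.4732) = 61.8°.
The horizontal component of n points toward azimuth atan2(n_x, n_y) = 315°, the dip direction.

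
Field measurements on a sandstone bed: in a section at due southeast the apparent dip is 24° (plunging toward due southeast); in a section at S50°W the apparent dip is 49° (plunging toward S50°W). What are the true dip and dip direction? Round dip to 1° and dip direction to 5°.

true dip 52°, dip direction 205°

The two traces are lines in the plane: v₁ = (sin 135°·cos 24°, cos 135°·cos 24°, −sin 24°), v₂ = (sin 230°·cos 49°, cos 230°·cos 49°, −sin 49°).
n = v₁ × v₂ = (-0.316, -0.692, 0.597) (taken with n_z > 0).
Dip δ = arctan(|n_h|/n_z) = arctan(0.761/0.597) = 51.9°.
Dip direction = azimuth of (n_x, n_y) = atan2(-0.316, -0.692) = 205°.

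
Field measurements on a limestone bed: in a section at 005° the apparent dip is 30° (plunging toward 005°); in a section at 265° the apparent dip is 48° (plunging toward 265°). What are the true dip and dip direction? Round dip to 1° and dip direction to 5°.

true dip 54°, dip direction 300°

Each apparent-dip line lies in the plane. As unit vectors (x east, y north, z up), v₁ plunges 30°→005° and v₂ plunges 48°→265°.
Cross product v₁ × v₂ gives the pole to the plane: n ∝ (-0.670, 0.389, 0.571).
Dip δ = arctan(|n_h|/n_z) = arctan(0.775/0.571) = 53.6°.
Dip direction = azimuth of (n_x, n_y) = atan2(-0.670, 0.389) = 300°.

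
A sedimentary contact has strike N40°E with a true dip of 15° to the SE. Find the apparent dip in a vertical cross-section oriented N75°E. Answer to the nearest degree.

9°

The section lies 35° from the strike.
tan(apparent dip) = tan 15° · sin 35° = 0.1537
apparent dip = arctan 0.1537 = 8.74°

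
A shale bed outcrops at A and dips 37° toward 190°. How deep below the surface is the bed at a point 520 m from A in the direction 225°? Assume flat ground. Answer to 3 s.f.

321 m

The hole lies 35° from the dip direction, so the down-dip offset is 520 × cos 35° = 425.96 m.
Depth = down-dip offset × tan(dip) = 425.96 × tan 37° = 425.96 × 0.7536
Depth = 320.98 m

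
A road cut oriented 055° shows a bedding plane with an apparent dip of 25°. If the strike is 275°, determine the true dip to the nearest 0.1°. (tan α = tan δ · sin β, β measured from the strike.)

The section is 40° from the strike.
tan δ = tan α / sin β = tan 25° / sin 40° = 0.4663 / 0.6428 = 0.7254
δ = arctan(0.7254) = 35.96°

36.0°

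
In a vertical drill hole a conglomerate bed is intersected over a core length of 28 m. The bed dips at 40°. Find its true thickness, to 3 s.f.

True thickness t = h · cos(dip) = 28 × cos 40°
t = 28 × 0.7660 = 21.449 m

21.4 m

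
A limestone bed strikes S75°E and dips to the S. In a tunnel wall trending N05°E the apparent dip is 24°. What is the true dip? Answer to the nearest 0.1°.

24.3°

β = acute angle between strike S75°E and section N05°E = 80°.
tan(true dip) = tan 24° / sin 80° = 0.4521
true dip = arctan 0.4521 = 24.33°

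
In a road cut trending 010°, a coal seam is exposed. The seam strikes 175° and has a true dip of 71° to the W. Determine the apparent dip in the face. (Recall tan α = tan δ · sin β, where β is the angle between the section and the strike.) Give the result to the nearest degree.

37°

Angle between strike (175°) and section (010°): β = 15°.
tan α = tan 71° × sin 15° = 2.9042 × 0.2588 = 0.7517
apparent dip = arctan 0.7517 = 36.93°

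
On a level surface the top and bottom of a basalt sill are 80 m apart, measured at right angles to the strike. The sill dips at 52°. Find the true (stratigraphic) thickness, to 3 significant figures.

63.0 m

True thickness t = w · sin(dip) = 80 × sin 52°
t = 80 × 0.7880 = 63.041 m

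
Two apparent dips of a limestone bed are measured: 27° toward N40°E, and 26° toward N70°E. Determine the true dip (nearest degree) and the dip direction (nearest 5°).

true dip 27°, dip direction 050°

Represent each trace as a vector plunging at its apparent dip toward its trend (east-north-up frame): v₁ = (0.573, 0.683, -0.454), v₂ = (0.845, 0.307, -0.438).
n = v₁ × v₂ = (0.160, 0.132, 0.400) (taken with n_z > 0).
True dip = arccos(n_z / |n|) = arccos(0.8880) = 27.4°.
Dip direction = azimuth of (n_x, n_y) = atan2(0.160, 0.132) = 50°.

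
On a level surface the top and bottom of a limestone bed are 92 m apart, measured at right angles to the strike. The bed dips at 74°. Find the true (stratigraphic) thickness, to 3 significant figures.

True thickness t = w · sin(dip) = 92 × sin 74°
t = 92 × 0.9613 = 88.436 m

88.4 m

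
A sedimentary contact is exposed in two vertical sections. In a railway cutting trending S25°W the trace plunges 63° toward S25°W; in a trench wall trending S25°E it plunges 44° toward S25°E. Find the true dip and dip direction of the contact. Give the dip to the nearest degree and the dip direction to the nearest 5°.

true dip 63°, dip direction 215°

Each apparent-dip line lies in the plane. As unit vectors (x east, y north, z up), v₁ plunges 63°→S25°W and v₂ plunges 44°→S25°E.
n = v₁ × v₂ = (-0.295, -0.404, 0.250) (taken with n_z > 0).
Dip δ = arctan(|n_h|/n_z) = arctan(0.500/0.250) = 63.4°.
Dip direction = atan2(-0.295, -0.404) = 216° (azimuth of n's horizontal projection).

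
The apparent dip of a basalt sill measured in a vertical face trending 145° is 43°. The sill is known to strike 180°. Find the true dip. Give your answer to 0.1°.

58.4°

β = acute angle between strike 180° and section 145° = 35°.
tan δ = tan α / sin β = tan 43° / sin 35° = 0.9325 / 0.5736 = 1.6258
δ = arctan(1.6258) = 58.40°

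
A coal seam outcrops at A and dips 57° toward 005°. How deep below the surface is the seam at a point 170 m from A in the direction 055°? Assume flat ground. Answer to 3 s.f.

168 m

The hole lies 50° from the dip direction, so the down-dip offset is 170 × cos 50° = 109.27 m.
Depth = down-dip offset × tan(dip) = 109.27 × tan 57° = 109.27 × 1.5399
Depth = 168.27 m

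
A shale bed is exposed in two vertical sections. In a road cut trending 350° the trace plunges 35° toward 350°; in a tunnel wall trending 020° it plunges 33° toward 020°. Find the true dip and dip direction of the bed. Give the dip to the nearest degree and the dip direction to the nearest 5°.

true dip 35°, dip direction 355°

The two traces are lines in the plane: v₁ = (sin 350°·cos 35°, cos 350°·cos 35°, −sin 35°), v₂ = (sin 20°·cos 33°, cos 20°·cos 33°, −sin 33°).
Cross product v₁ × v₂ gives the pole to the plane: n ∝ (-0.013, 0.242, 0.343).
True dip = arccos(n_z / |n|) = arccos(0.8171) = 35.2°.
The horizontal component of n points toward azimuth atan2(n_x, n_y) = 357°, the dip direction.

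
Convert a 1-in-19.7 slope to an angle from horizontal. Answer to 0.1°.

2.9°

tan θ = 1/19.7 = 0.0508
θ = arctan(0.0508) = 2.91°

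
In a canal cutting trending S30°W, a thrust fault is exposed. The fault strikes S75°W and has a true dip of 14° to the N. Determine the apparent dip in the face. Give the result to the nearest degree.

10°

Angle between strike (S75°W) and section (S30°W): β = 45°.
tan(apparent dip) = tan 14° · sin 45° = 0.1763
α = arctan(0.1763) = 10.00°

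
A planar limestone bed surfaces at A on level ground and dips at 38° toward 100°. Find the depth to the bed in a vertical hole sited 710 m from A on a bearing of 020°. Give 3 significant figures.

The hole lies 80° from the dip direction, so the down-dip offset is 710 × cos 80° = 123.29 m.
Depth = down-dip offset × tan(dip) = 123.29 × tan 38° = 123.29 × 0.7813
Depth = 96.32 m

96.3 m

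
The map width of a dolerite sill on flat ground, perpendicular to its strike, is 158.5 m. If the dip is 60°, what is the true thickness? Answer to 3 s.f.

True thickness t = w · sin(dip) = 158.5 × sin 60°
t = 158.5 × 0.8660 = 137.265 m

137 m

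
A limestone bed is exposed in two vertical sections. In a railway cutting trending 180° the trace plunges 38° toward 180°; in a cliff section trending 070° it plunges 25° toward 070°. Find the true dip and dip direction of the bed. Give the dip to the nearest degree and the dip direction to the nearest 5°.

true dip 48°, dip direction 135°

Represent each trace as a vector plunging at its apparent dip toward its trend (east-north-up frame): v₁ = (0.000, -0.788, -0.616), v₂ = (0.852, 0.310, -0.423).
Cross product v₁ × v₂ gives the pole to the plane: n ∝ (0.524, -0.524, 0.671).
True dip = arccos(n_z / |n|) = arccos(0.6712) = 47.8°.
Dip direction = atan2(0.524, -0.524) = 135° (azimuth of n's horizontal projection).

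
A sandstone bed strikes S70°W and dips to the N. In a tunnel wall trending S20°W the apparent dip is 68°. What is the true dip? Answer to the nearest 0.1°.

72.8°

β = acute angle between strike S70°W and section S20°W = 50°.
tan δ = tan α / sin β = tan 68° / sin 50° = 2.4751 / 0.7660 = 3.2310
δ = arctan(3.2310) = 72.80°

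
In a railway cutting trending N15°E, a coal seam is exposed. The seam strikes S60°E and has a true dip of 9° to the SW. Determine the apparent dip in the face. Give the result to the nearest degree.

9°

Angle between strike (S60°E) and section (N15°E): β = 75°.
tan(apparent dip) = tan 9° · sin 75° = 0.1530
α = arctan(0.1530) = 8.70°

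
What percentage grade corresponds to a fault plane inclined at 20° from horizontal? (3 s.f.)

36.4%

grade % = 100 × tan 20° = 100 × 0.3640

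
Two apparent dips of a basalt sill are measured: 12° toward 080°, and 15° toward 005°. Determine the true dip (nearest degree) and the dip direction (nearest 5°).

true dip 17°, dip direction 035°

The two traces are lines in the plane: v₁ = (sin 80°·cos 12°, cos 80°·cos 12°, −sin 12°), v₂ = (sin 5°·cos 15°, cos 5°·cos 15°, −sin 15°).
Cross product v₁ × v₂ gives the pole to the plane: n ∝ (0.156, 0.232, 0.913).
Dip δ = arctan(|n_h|/n_z) = arctan(0.279/0.913) = 17.0°.
The horizontal component of n points toward azimuth atan2(n_x, n_y) = 34°, the dip direction.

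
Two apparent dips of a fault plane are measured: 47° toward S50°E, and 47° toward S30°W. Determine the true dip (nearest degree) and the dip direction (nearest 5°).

true dip 54°, dip direction 170°

The two traces are lines in the plane: v₁ = (sin 130°·cos 47°, cos 130°·cos 47°, −sin 47°), v₂ = (sin 210°·cos 47°, cos 210°·cos 47°, −sin 47°).
n = v₁ × v₂ = (0.111, -0.631, 0.458) (taken with n_z > 0).
tan δ = √(n_x²+n_y²)/n_z = 0.641/0.458, so δ = 54.5°.
The horizontal component of n points toward azimuth atan2(n_x, n_y) = 170°, the dip direction.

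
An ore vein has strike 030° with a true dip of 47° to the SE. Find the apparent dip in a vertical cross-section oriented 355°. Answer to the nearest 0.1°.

31.6°

The section lies 35° from the strike.
tan α = tan 47° × sin 35° = 1.0724 × 0.5736 = 0.6151
apparent dip = arctan 0.6151 = 31.60°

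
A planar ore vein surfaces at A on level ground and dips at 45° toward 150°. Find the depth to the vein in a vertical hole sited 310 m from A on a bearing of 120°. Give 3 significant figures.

The hole lies 30° from the dip direction, so the down-dip offset is 310 × cos 30° = 268.47 m.
Depth = down-dip offset × tan(dip) = 268.47 × tan 45° = 268.47 × 1.0000
Depth = 268.47 m

268 m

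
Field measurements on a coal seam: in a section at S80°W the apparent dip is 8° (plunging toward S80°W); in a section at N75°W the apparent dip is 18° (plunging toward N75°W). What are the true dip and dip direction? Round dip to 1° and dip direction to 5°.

Represent each trace as a vector plunging at its apparent dip toward its trend (east-north-up frame): v₁ = (-0.975, -0.172, -0.139), v₂ = (-0.919, 0.246, -0.309).
n = v₁ × v₂ = (-0.087, 0.174, 0.398) (taken with n_z > 0).
True dip = arccos(n_z / |n|) = arccos(0.8987) = 26.0°.
The horizontal component of n points toward azimuth atan2(n_x, n_y) = 333°, the dip direction.

true dip 26°, dip direction 335°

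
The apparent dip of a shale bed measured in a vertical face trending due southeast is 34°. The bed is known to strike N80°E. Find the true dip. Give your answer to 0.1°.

The section is 55° from the strike.
tan(true dip) = tan 34° / sin 55° = 0.8234
true dip = arctan 0.8234 = 39.47°

39.5°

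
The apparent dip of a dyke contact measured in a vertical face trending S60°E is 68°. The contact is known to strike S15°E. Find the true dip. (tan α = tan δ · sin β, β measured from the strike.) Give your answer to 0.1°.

β = acute angle between strike S15°E and section S60°E = 45°.
tan(true dip) = tan 68° / sin 45° = 3.5003
true dip = arctan 3.5003 = 74.06°

74.1°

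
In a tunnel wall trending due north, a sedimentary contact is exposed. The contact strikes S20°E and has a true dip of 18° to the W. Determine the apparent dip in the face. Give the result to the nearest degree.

6°

Angle between strike (S20°E) and section (due north): β = 20°.
tan(apparent dip) = tan 18° · sin 20° = 0.1111
α = arctan(0.1111) = 6.34°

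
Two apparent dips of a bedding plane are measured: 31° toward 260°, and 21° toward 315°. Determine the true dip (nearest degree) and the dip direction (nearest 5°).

The two traces are lines in the plane: v₁ = (sin 260°·cos 31°, cos 260°·cos 31°, −sin 31°), v₂ = (sin 315°·cos 21°, cos 315°·cos 21°, −sin 21°).
n = v₁ × v₂ = (-0.393, -0.037, 0.656) (taken with n_z > 0).
tan δ = √(n_x²+n_y²)/n_z = 0.395/0.656, so δ = 31.1°.
The horizontal component of n points toward azimuth atan2(n_x, n_y) = 265°, the dip direction.

true dip 31°, dip direction 265°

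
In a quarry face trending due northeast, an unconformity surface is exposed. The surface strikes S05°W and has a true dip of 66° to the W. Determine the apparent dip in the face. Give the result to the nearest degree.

The strike is S05°W and the section trends due northeast; the acute angle between them is β = 40°.
tan α = tan 66° × sin 40° = 2.2460 × 0.6428 = 1.4437
apparent dip = arctan 1.4437 = 55.29°

55°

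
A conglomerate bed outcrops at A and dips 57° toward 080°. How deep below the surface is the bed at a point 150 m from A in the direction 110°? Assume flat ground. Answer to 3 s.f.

The hole lies 30° from the dip direction, so the down-dip offset is 150 × cos 30° = 129.90 m.
Depth = down-dip offset × tan(dip) = 129.90 × tan 57° = 129.90 × 1.5399
Depth = 200.03 m

200 m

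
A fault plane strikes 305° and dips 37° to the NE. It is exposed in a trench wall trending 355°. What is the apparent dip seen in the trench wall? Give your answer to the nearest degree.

30°

Angle between strike (305°) and section (355°): β = 50°.
tan(apparent dip) = tan 37° · sin 50° = 0.5773
α = arctan(0.5773) = 30.00°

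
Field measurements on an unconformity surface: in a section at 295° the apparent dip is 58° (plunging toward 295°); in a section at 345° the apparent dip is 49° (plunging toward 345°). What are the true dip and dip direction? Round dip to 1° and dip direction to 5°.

true dip 58°, dip direction 300°

Each apparent-dip line lies in the plane. As unit vectors (x east, y north, z up), v₁ plunges 58°→295° and v₂ plunges 49°→345°.
The plane normal is n = v₁ × v₂ ∝ (-0.368, 0.218, 0.266).
True dip = arccos(n_z / |n|) = arccos(0.5281) = 58.1°.
Dip direction = azimuth of (n_x, n_y) = atan2(-0.368, 0.218) = 301°.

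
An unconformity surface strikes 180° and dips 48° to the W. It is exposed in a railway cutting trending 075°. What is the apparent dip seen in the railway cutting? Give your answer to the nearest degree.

47°

The section lies 75° from the strike.
tan α = tan 48° × sin 75° = 1.1106 × 0.9659 = 1.0728
apparent dip = arctan 1.0728 = 47.01°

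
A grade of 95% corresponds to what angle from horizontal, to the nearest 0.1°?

tan θ = 95/100 = 0.9500
θ = arctan(0.9500) = 43.53°

43.5°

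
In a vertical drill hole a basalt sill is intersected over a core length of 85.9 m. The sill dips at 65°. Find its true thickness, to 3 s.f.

36.3 m

True thickness t = h · cos(dip) = 85.9 × cos 65°
t = 85.9 × 0.4226 = 36.303 m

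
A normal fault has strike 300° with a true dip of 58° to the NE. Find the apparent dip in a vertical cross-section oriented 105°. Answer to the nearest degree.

22°

Angle between strike (300°) and section (105°): β = 15°.
tan(apparent dip) = tan 58° · sin 15° = 0.4142
apparent dip = arctan 0.4142 = 22.50°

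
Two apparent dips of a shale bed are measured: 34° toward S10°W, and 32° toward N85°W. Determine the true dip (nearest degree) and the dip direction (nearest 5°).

true dip 41°, dip direction 230°

Each apparent-dip line lies in the plane. As unit vectors (x east, y north, z up), v₁ plunges 34°→S10°W and v₂ plunges 32°→N85°W.
n = v₁ × v₂ = (-0.474, -0.396, 0.700) (taken with n_z > 0).
True dip = arccos(n_z / |n|) = arccos(0.7500) = 41.4°.
Dip direction = atan2(-0.474, -0.396) = 230° (azimuth of n's horizontal projection).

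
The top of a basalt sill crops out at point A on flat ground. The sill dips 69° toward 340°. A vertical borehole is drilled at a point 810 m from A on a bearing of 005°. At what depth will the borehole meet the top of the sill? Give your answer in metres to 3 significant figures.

1910 m

The hole lies 25° from the dip direction, so the down-dip offset is 810 × cos 25° = 734.11 m.
Depth = down-dip offset × tan(dip) = 734.11 × tan 69° = 734.11 × 2.6051
Depth = 1912.42 m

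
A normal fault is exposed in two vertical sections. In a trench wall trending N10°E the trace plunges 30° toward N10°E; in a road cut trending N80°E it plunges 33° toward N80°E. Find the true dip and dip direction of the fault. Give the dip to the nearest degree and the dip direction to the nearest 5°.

true dip 37°, dip direction 050°

Each apparent-dip line lies in the plane. As unit vectors (x east, y north, z up), v₁ plunges 30°→N10°E and v₂ plunges 33°→N80°E.
n = v₁ × v₂ = (0.392, 0.331, 0.683) (taken with n_z > 0).
True dip = arccos(n_z / |n|) = arccos(0.7995) = 36.9°.
The horizontal component of n points toward azimuth atan2(n_x, n_y) = 50°, the dip direction.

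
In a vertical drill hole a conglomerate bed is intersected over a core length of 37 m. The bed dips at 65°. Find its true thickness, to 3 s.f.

True thickness t = h · cos(dip) = 37 × cos 65°
t = 37 × 0.4226 = 15.637 m

15.6 m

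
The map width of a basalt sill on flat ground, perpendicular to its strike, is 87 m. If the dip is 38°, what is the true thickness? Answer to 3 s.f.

53.6 m

True thickness t = w · sin(dip) = 87 × sin 38°
t = 87 × 0.6157 = 53.563 m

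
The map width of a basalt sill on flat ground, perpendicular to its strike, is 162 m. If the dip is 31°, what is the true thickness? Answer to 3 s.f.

83.4 m

True thickness t = w · sin(dip) = 162 × sin 31°
t = 162 × 0.5150 = 83.436 m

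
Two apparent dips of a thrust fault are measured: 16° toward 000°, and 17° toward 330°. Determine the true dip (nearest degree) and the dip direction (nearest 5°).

true dip 17°, dip direction 340°

The two traces are lines in the plane: v₁ = (sin 0°·cos 16°, cos 0°·cos 16°, −sin 16°), v₂ = (sin 330°·cos 17°, cos 330°·cos 17°, −sin 17°).
Cross product v₁ × v₂ gives the pole to the plane: n ∝ (-0.053, 0.132, 0.460).
Dip δ = arctan(|n_h|/n_z) = arctan(0.142/0.460) = 17.2°.
The horizontal component of n points toward azimuth atan2(n_x, n_y) = 338°, the dip direction.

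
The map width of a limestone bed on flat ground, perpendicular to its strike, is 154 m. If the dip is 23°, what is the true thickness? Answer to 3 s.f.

60.2 m

True thickness t = w · sin(dip) = 154 × sin 23°
t = 154 × 0.3907 = 60.173 m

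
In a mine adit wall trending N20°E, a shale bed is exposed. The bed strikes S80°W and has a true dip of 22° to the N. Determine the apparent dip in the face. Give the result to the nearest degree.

19°

Angle between strike (S80°W) and section (N20°E): β = 60°.
tan(apparent dip) = tan 22° · sin 60° = 0.3499
apparent dip = arctan 0.3499 = 19.28°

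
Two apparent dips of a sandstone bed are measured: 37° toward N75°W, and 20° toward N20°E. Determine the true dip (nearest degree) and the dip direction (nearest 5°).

true dip 41°, dip direction 315°

Each apparent-dip line lies in the plane. As unit vectors (x east, y north, z up), v₁ plunges 37°→N75°W and v₂ plunges 20°→N20°E.
Cross product v₁ × v₂ gives the pole to the plane: n ∝ (-0.461, 0.457, 0.748).
Dip δ = arctan(|n_h|/n_z) = arctan(0.649/0.748) = 41.0°.
Dip direction = atan2(-0.461, 0.457) = 315° (azimuth of n's horizontal projection).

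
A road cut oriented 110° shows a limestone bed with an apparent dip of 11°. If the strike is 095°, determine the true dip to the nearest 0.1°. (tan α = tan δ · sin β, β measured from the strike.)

36.9°

β = acute angle between strike 095° and section 110° = 15°.
tan δ = tan α / sin β = tan 11° / sin 15° = 0.1944 / 0.2588 = 0.7510
δ = arctan(0.7510) = 36.91°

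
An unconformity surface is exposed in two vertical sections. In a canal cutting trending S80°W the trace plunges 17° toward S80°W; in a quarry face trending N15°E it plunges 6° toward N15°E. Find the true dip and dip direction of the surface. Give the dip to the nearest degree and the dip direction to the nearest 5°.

true dip 22°, dip direction 300°

Represent each trace as a vector plunging at its apparent dip toward its trend (east-north-up frame): v₁ = (-0.942, -0.166, -0.292), v₂ = (0.257, 0.961, -0.105).
n = v₁ × v₂ = (-0.298, 0.174, 0.862) (taken with n_z > 0).
Dip δ = arctan(|n_h|/n_z) = arctan(0.345/0.862) = 21.8°.
Dip direction = azimuth of (n_x, n_y) = atan2(-0.298, 0.174) = 300°.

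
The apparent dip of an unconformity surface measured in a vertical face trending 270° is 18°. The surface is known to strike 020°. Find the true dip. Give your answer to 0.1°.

19.1°

β = acute angle between strike 020° and section 270° = 70°.
tan δ = tan α / sin β = tan 18° / sin 70° = 0.3249 / 0.9397 = 0.3458
δ = arctan(0.3458) = 19.07°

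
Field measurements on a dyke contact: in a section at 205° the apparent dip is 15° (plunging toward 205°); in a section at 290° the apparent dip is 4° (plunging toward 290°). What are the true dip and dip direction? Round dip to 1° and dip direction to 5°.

true dip 15°, dip direction 215°

Represent each trace as a vector plunging at its apparent dip toward its trend (east-north-up frame): v₁ = (-0.408, -0.875, -0.259), v₂ = (-0.937, 0.341, -0.070).
The plane normal is n = v₁ × v₂ ∝ (-0.149, -0.214, 0.960).
Dip δ = arctan(|n_h|/n_z) = arctan(0.261/0.960) = 15.2°.
The horizontal component of n points toward azimuth atan2(n_x, n_y) = 215°, the dip direction.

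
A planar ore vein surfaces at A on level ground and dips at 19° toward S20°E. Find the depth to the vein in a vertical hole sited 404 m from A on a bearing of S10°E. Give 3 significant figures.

137 m

The hole lies 10° from the dip direction, so the down-dip offset is 404 × cos 10° = 397.86 m.
Depth = down-dip offset × tan(dip) = 397.86 × tan 19° = 397.86 × 0.3443
Depth = 136.99 m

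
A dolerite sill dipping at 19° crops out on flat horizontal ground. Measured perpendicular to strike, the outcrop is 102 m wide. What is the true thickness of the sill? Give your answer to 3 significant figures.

True thickness t = w · sin(dip) = 102 × sin 19°
t = 102 × 0.3256 = 33.208 m

33.2 m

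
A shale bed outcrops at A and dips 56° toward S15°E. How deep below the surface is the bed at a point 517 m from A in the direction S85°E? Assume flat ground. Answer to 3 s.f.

262 m

The hole lies 70° from the dip direction, so the down-dip offset is 517 × cos 70° = 176.82 m.
Depth = down-dip offset × tan(dip) = 176.82 × tan 56° = 176.82 × 1.4826
Depth = 262.15 m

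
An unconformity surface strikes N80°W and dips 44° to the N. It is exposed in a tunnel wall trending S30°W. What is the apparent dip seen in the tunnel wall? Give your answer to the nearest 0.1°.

42.2°

The section lies 70° from the strike.
tan α = tan 44° × sin 70° = 0.9657 × 0.9397 = 0.9075
α = arctan(0.9075) = 42.22°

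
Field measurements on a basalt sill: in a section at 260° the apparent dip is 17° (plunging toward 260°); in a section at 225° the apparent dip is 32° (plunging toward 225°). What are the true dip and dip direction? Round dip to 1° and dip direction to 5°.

true dip 36°, dip direction 195°

The two traces are lines in the plane: v₁ = (sin 260°·cos 17°, cos 260°·cos 17°, −sin 17°), v₂ = (sin 225°·cos 32°, cos 225°·cos 32°, −sin 32°).
n = v₁ × v₂ = (-0.087, -0.324, 0.465) (taken with n_z > 0).
True dip = arccos(n_z / |n|) = arccos(0.8112) = 35.8°.
Dip direction = azimuth of (n_x, n_y) = atan2(-0.087, -0.324) = 195°.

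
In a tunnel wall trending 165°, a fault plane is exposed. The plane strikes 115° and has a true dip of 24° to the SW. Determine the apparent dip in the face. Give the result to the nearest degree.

19°

The section lies 50° from the strike.
tan(apparent dip) = tan 24° · sin 50° = 0.3411
α = arctan(0.3411) = 18.83°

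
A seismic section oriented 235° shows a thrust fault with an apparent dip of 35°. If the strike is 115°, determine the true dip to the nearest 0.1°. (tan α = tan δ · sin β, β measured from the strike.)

The section is 60° from the strike.
tan(true dip) = tan 35° / sin 60° = 0.8085
δ = arctan(0.8085) = 38.96°

39.0°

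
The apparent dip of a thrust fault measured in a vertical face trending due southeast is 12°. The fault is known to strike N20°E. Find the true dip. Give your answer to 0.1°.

13.2°

β = acute angle between strike N20°E and section due southeast = 65°.
tan(true dip) = tan 12° / sin 65° = 0.2345
true dip = arctan 0.2345 = 13.20°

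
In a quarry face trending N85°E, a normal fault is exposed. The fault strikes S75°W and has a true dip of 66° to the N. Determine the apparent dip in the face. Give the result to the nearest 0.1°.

21.3°

The strike is S75°W and the section trends N85°E; the acute angle between them is β = 10°.
tan α = tan 66° × sin 10° = 2.2460 × 0.1736 = 0.3900
α = arctan(0.3900) = 21.31°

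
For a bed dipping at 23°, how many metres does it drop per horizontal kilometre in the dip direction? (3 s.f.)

424 m

drop per km = 1000 × tan 23° = 1000 × 0.4245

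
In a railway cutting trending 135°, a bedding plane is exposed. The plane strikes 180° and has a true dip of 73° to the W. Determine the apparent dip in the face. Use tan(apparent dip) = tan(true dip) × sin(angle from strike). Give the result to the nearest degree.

67°

The strike is 180° and the section trends 135°; the acute angle between them is β = 45°.
tan α = tan 73° × sin 45° = 3.2709 × 0.7071 = 2.3128
α = arctan(2.3128) = 66.62°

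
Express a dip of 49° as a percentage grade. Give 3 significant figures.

grade % = 100 × tan 49° = 100 × 1.1504

115%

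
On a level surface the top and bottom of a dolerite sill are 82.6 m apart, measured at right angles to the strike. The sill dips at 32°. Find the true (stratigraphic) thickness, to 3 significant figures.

True thickness t = w · sin(dip) = 82.6 × sin 32°
t = 82.6 × 0.5299 = 43.771 m

43.8 m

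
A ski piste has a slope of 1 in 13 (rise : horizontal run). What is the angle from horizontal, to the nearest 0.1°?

4.4°

tan θ = 1/13 = 0.0769
θ = arctan(0.0769) = 4.40°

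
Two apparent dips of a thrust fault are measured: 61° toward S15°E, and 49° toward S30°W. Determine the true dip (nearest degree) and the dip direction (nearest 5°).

Represent each trace as a vector plunging at its apparent dip toward its trend (east-north-up frame): v₁ = (0.125, -0.468, -0.875), v₂ = (-0.328, -0.568, -0.755).
n = v₁ × v₂ = (0.144, -0.382, 0.225) (taken with n_z > 0).
tan δ = √(n_x²+n_y²)/n_z = 0.408/0.225, so δ = 61.1°.
The horizontal component of n points toward azimuth atan2(n_x, n_y) = 159°, the dip direction.

true dip 61°, dip direction 160°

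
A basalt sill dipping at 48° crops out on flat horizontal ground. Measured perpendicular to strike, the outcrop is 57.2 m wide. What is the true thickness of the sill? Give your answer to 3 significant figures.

42.5 m

True thickness t = w · sin(dip) = 57.2 × sin 48°
t = 57.2 × 0.7431 = 42.508 m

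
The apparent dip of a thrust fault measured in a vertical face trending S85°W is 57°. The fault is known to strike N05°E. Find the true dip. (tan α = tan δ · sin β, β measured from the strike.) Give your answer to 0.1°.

57.4°

The section is 80° from the strike.
tan(true dip) = tan 57° / sin 80° = 1.5636
δ = arctan(1.5636) = 57.40°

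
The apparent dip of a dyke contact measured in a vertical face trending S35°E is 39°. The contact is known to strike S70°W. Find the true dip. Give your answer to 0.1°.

40.0°

β = acute angle between strike S70°W and section S35°E = 75°.
tan δ = tan α / sin β = tan 39° / sin 75° = 0.8098 / 0.9659 = 0.8384
δ = arctan(0.8384) = 39.97°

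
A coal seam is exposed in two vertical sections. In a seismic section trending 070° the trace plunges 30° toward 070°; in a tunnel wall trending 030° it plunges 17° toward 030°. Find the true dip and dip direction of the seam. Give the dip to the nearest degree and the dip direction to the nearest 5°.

Each apparent-dip line lies in the plane. As unit vectors (x east, y north, z up), v₁ plunges 30°→070° and v₂ plunges 17°→030°.
Cross product v₁ × v₂ gives the pole to the plane: n ∝ (0.327, -0.001, 0.532).
tan δ = √(n_x²+n_y²)/n_z = 0.327/0.532, so δ = 31.6°.
Dip direction = atan2(0.327, -0.001) = 90° (azimuth of n's horizontal projection).

true dip 32°, dip direction 090°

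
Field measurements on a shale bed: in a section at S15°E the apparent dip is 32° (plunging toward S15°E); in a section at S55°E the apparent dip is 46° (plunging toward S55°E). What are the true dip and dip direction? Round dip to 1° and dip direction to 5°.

true dip 47°, dip direction 110°

Represent each trace as a vector plunging at its apparent dip toward its trend (east-north-up frame): v₁ = (0.219, -0.819, -0.530), v₂ = (0.569, -0.398, -0.719).
The plane normal is n = v₁ × v₂ ∝ (0.378, -0.144, 0.379).
tan δ = √(n_x²+n_y²)/n_z = 0.404/0.379, so δ = 46.9°.
Dip direction = azimuth of (n_x, n_y) = atan2(0.378, -0.144) = 111°.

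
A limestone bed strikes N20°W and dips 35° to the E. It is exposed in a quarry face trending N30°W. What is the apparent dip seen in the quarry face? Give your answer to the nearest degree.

7°

Angle between strike (N20°W) and section (N30°W): β = 10°.
tan α = tan 35° × sin 10° = 0.7002 × 0.1736 = 0.1216
apparent dip = arctan 0.1216 = 6.93°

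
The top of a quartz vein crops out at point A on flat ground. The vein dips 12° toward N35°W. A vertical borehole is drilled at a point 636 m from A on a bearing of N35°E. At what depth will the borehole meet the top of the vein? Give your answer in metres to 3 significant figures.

46.2 m

The hole lies 70° from the dip direction, so the down-dip offset is 636 × cos 70° = 217.52 m.
Depth = down-dip offset × tan(dip) = 217.52 × tan 12° = 217.52 × 0.2126
Depth = 46.24 m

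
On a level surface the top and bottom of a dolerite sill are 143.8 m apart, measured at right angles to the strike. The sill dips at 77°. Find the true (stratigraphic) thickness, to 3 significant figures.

140 m

True thickness t = w · sin(dip) = 143.8 × sin 77°
t = 143.8 × 0.9744 = 140.114 m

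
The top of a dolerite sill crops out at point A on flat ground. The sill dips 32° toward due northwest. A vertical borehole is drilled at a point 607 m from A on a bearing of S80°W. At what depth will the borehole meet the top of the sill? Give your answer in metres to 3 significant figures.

218 m

The hole lies 55° from the dip direction, so the down-dip offset is 607 × cos 55° = 348.16 m.
Depth = down-dip offset × tan(dip) = 348.16 × tan 32° = 348.16 × 0.6249
Depth = 217.56 m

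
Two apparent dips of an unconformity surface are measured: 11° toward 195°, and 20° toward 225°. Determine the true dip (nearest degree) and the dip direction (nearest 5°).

true dip 24°, dip direction 260°

The two traces are lines in the plane: v₁ = (sin 195°·cos 11°, cos 195°·cos 11°, −sin 11°), v₂ = (sin 225°·cos 20°, cos 225°·cos 20°, −sin 20°).
n = v₁ × v₂ = (-0.198, -0.040, 0.461) (taken with n_z > 0).
True dip = arccos(n_z / |n|) = arccos(0.9164) = 23.6°.
Dip direction = azimuth of (n_x, n_y) = atan2(-0.198, -0.040) = 259°.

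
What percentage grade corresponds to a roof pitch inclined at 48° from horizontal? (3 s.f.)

111%

grade % = 100 × tan 48° = 100 × 1.1106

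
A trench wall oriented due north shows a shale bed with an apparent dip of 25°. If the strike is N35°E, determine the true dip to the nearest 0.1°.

39.1°

β = acute angle between strike N35°E and section due north = 35°.
tan δ = tan α / sin β = tan 25° / sin 35° = 0.4663 / 0.5736 = 0.8130
δ = arctan(0.8130) = 39.11°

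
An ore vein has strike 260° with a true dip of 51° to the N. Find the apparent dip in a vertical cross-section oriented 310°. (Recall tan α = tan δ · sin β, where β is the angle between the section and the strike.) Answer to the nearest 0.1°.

The strike is 260° and the section trends 310°; the acute angle between them is β = 50°.
tan(apparent dip) = tan 51° · sin 50° = 0.9460
apparent dip = arctan 0.9460 = 43.41°

43.4°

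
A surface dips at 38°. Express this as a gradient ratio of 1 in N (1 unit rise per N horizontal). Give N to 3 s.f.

1 : N means tan θ = 1/N, so N = 1/tan 38° = 1/0.7813

1 in 1.28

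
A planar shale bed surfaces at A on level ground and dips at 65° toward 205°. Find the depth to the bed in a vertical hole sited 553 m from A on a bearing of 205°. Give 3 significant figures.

The hole is directly down-dip from the outcrop, so the down-dip offset is 553 m.
Depth = down-dip offset × tan(dip) = 553.00 × tan 65° = 553.00 × 2.1445
Depth = 1185.91 m

1190 m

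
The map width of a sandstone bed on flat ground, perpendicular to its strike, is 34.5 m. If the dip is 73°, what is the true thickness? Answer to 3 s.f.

33.0 m

True thickness t = w · sin(dip) = 34.5 × sin 73°
t = 34.5 × 0.9563 = 32.993 m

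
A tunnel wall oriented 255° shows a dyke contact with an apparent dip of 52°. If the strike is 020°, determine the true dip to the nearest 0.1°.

The section is 55° from the strike.
tan δ = tan α / sin β = tan 52° / sin 55° = 1.2799 / 0.8192 = 1.5625
δ = arctan(1.5625) = 57.38°

57.4°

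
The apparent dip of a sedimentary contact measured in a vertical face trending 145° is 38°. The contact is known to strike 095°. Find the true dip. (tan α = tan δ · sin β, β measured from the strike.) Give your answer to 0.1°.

45.6°

The section is 50° from the strike.
tan δ = tan α / sin β = tan 38° / sin 50° = 0.7813 / 0.7660 = 1.0199
true dip = arctan 1.0199 = 45.56°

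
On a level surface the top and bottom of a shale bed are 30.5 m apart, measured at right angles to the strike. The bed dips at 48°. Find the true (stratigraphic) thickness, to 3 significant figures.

True thickness t = w · sin(dip) = 30.5 × sin 48°
t = 30.5 × 0.7431 = 22.666 m

22.7 m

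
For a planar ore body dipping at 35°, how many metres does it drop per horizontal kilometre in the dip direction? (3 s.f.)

drop per km = 1000 × tan 35° = 1000 × 0.7002

700 m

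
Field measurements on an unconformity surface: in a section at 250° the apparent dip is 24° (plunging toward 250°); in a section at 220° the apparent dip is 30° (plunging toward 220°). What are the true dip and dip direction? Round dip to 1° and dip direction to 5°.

The two traces are lines in the plane: v₁ = (sin 250°·cos 24°, cos 250°·cos 24°, −sin 24°), v₂ = (sin 220°·cos 30°, cos 220°·cos 30°, −sin 30°).
Cross product v₁ × v₂ gives the pole to the plane: n ∝ (-0.114, -0.203, 0.396).
Dip δ = arctan(|n_h|/n_z) = arctan(0.232/0.396) = 30.4°.
Dip direction = azimuth of (n_x, n_y) = atan2(-0.114, -0.203) = 209°.

true dip 30°, dip direction 210°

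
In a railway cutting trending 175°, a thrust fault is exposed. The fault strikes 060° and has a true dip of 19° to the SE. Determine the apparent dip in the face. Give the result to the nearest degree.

17°

The section lies 65° from the strike.
tan α = tan 19° × sin 65° = 0.3443 × 0.9063 = 0.3121
apparent dip = arctan 0.3121 = 17.33°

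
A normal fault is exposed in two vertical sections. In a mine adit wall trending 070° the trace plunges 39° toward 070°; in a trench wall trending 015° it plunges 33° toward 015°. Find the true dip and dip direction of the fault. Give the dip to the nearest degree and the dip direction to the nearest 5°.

The two traces are lines in the plane: v₁ = (sin 70°·cos 39°, cos 70°·cos 39°, −sin 39°), v₂ = (sin 15°·cos 33°, cos 15°·cos 33°, −sin 33°).
n = v₁ × v₂ = (0.365, 0.261, 0.534) (taken with n_z > 0).
True dip = arccos(n_z / |n|) = arccos(0.7655) = 40.1°.
Dip direction = atan2(0.365, 0.261) = 54° (azimuth of n's horizontal projection).

true dip 40°, dip direction 055°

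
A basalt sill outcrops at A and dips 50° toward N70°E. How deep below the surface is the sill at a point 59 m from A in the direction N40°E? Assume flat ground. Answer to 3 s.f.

60.9 m

The hole lies 30° from the dip direction, so the down-dip offset is 59 × cos 30° = 51.10 m.
Depth = down-dip offset × tan(dip) = 51.10 × tan 50° = 51.10 × 1.1918
Depth = 60.89 m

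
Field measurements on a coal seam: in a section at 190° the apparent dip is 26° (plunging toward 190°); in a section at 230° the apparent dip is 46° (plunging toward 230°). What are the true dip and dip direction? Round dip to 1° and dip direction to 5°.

Represent each trace as a vector plunging at its apparent dip toward its trend (east-north-up frame): v₁ = (-0.156, -0.885, -0.438), v₂ = (-0.532, -0.447, -0.719).
n = v₁ × v₂ = (-0.441, -0.121, 0.401) (taken with n_z > 0).
True dip = arccos(n_z / |n|) = arccos(0.6596) = 48.7°.
Dip direction = azimuth of (n_x, n_y) = atan2(-0.441, -0.121) = 255°.

true dip 49°, dip direction 255°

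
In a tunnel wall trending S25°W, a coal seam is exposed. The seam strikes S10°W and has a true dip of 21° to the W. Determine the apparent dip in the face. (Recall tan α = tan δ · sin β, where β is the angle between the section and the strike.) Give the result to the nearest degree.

6°

The strike is S10°W and the section trends S25°W; the acute angle between them is β = 15°.
tan(apparent dip) = tan 21° · sin 15° = 0.0994
α = arctan(0.0994) = 5.67°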